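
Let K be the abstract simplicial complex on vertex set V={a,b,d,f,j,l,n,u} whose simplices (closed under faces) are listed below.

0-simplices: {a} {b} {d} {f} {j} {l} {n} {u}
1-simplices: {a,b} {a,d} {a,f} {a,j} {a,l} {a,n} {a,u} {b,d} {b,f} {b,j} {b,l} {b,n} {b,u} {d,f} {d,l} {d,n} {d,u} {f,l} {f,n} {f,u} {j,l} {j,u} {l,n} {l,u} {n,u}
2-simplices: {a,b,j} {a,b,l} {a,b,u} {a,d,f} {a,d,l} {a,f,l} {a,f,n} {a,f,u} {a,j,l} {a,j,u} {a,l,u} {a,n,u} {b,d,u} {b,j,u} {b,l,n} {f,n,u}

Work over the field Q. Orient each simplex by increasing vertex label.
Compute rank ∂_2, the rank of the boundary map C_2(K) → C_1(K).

n_0=8 n_1=25 n_2=16  [Q]
∂1: piv[ab,ad,af,aj,al,an,au] rk=7  ker:bd,bf,bj,bl,bn,bu,df,dl,dn,du,fl,fn,fu,jl,ju,ln,lu,nu
∂2: piv[abj,abl,abu,adf,adl,afl,afn,afu,ajl,aju,alu,anu,bdu,bln] rk=14  ker:bju,fnu
rk∂_2=14

rank∂_2=14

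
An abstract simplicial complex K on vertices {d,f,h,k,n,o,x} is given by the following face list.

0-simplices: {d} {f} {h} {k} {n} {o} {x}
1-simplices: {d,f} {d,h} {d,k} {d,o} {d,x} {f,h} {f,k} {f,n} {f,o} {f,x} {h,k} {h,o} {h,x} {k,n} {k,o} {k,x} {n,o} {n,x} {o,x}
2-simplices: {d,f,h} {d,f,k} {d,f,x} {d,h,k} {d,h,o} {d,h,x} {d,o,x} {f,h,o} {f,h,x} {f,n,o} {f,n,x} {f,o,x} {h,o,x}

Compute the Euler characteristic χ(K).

χ(K)=1

n_0=7 n_1=19 n_2=13
χ=+7−19+13=1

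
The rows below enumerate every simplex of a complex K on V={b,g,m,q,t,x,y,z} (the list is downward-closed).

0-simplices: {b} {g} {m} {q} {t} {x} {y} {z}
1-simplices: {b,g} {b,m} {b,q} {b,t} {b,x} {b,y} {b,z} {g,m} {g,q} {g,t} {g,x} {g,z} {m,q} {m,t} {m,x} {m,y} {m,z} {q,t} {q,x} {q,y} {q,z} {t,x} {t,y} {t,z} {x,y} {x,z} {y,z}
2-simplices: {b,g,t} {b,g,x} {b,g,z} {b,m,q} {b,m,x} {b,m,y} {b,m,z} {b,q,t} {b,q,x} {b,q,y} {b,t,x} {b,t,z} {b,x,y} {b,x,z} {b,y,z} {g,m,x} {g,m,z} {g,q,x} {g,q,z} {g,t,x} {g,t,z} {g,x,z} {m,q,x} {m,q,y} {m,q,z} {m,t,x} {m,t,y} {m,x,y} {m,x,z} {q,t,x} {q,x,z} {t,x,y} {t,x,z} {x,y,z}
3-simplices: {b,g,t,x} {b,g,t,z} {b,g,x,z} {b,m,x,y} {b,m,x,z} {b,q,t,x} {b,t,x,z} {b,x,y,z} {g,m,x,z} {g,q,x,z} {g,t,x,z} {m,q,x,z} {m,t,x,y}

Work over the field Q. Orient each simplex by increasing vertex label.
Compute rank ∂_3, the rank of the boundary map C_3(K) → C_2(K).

rank∂_3=12

n_0=8 n_1=27 n_2=34 n_3=13  [Q]
∂1: piv[bg,bm,bq,bt,bx,by,bz] rk=7  ker:gm,gq,gt,gx,gz,mq,mt,mx,my,mz,qt,qx,qy,qz,tx,ty,tz,xy,xz,yz
∂2: piv[bgt,bgx,bgz,bmq,bmx,bmy,bmz,bqt,bqx,bqy,btx,btz,bxy,bxz,byz,gmx,gqx,gqz,mtx,mty] rk=20  ker:gmz,gtx,gtz,gxz,mqx,mqy,mqz,mxy,mxz,qtx,qxz,txy,txz,xyz
∂3: piv[bgtx,bgtz,bgxz,bmxy,bmxz,bqtx,btxz,bxyz,gmxz,gqxz,mqxz,mtxy] rk=12  ker:gtxz
rk∂_3=12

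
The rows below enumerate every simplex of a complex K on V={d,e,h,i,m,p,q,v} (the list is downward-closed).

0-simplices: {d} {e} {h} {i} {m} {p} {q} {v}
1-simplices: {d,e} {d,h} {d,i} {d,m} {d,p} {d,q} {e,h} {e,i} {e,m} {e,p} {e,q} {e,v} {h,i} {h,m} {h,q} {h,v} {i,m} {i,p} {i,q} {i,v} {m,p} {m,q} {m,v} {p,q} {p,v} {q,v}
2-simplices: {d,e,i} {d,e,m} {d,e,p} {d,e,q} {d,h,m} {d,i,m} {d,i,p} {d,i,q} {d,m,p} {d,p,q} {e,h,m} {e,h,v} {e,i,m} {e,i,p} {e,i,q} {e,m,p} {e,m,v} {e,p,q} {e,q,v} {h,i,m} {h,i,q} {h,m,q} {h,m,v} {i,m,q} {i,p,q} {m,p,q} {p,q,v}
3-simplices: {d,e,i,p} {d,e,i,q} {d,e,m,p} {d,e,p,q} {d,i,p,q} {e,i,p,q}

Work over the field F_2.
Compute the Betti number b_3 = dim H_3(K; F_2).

n_0=8 n_1=26 n_2=27 n_3=6  [Z2]
∂1: piv[de,dh,di,dm,dp,dq,ev] rk=7  ker:eh,ei,em,ep,eq,hi,hm,hq,hv,im,ip,iq,iv,mp,mq,mv,pq,pv,qv
∂2: piv[dei,dem,dep,deq,dhm,dim,dip,diq,dmp,dpq,ehm,ehv,emv,eqv,him,hiq,hmq,pqv] rk=18  ker:eim,eip,eiq,emp,epq,hmv,imq,ipq,mpq
∂3: piv[deip,deiq,demp,depq,dipq] rk=5  ker:eipq
b_3=(6−5)−0=1

b_3=1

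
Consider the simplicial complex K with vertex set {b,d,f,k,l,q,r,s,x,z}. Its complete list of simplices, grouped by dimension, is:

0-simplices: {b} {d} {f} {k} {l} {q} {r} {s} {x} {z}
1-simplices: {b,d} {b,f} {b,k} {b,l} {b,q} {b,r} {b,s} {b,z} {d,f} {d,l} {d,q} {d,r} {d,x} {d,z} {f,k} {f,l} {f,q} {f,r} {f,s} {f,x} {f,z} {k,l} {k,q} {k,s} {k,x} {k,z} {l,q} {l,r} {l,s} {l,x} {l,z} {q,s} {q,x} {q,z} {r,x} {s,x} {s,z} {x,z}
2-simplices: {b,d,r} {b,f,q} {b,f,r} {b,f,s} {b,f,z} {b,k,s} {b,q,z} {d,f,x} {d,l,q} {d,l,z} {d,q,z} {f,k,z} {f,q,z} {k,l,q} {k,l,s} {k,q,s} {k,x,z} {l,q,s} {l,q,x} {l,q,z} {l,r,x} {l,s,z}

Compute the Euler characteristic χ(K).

χ(K)=-6

n_0=10 n_1=38 n_2=22
χ=+10−38+22=-6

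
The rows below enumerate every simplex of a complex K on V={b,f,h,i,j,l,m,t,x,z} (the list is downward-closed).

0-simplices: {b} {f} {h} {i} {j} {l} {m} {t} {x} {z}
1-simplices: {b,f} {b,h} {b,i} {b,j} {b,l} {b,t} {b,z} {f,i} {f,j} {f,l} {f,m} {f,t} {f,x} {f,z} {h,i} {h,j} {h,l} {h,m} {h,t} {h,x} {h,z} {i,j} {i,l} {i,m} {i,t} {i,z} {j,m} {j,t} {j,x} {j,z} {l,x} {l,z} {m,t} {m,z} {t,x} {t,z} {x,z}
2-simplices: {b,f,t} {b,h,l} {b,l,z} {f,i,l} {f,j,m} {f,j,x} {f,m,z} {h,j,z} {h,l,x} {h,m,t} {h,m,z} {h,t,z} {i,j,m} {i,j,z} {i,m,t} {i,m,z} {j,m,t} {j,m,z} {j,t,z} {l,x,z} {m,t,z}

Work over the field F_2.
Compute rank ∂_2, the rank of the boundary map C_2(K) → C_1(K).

n_0=10 n_1=37 n_2=21  [Z2]
∂1: piv[bf,bh,bi,bj,bl,bt,bz,fm,fx] rk=9  ker:fi,fj,fl,ft,fz,hi,hj,hl,hm,ht,hx,hz,ij,il,im,it,iz,jm,jt,jx,jz,lx,lz,mt,mz,tx,tz,xz
∂2: piv[bft,bhl,blz,fil,fjm,fjx,fmz,hjz,hlx,hmt,hmz,htz,ijm,ijz,imt,imz,jmt,lxz] rk=18  ker:jmz,jtz,mtz
rk∂_2=18

rank∂_2=18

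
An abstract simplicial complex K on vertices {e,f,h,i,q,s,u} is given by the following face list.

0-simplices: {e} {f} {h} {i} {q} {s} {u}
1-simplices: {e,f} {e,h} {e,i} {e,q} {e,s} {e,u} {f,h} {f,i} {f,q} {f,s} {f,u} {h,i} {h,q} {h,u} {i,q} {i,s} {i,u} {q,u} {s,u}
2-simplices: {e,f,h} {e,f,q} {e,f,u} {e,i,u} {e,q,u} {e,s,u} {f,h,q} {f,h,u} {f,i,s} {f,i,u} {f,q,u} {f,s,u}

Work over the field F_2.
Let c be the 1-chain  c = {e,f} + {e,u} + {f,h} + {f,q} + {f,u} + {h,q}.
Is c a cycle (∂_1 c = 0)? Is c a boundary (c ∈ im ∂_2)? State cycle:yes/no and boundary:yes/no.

n_0=7 n_1=19 n_2=12  [Z2]
∂1: piv[ef,eh,ei,eq,es,eu] rk=6  ker:fh,fi,fq,fs,fu,hi,hq,hu,iq,is,iu,qu,su
∂2: piv[efh,efq,efu,eiu,equ,esu,fhq,fhu,fis,fiu,fsu] rk=11  ker:fqu
∂1c = 0
c vs im∂2: reduces to 0 ⇒ boundary

cycle:yes boundary:yes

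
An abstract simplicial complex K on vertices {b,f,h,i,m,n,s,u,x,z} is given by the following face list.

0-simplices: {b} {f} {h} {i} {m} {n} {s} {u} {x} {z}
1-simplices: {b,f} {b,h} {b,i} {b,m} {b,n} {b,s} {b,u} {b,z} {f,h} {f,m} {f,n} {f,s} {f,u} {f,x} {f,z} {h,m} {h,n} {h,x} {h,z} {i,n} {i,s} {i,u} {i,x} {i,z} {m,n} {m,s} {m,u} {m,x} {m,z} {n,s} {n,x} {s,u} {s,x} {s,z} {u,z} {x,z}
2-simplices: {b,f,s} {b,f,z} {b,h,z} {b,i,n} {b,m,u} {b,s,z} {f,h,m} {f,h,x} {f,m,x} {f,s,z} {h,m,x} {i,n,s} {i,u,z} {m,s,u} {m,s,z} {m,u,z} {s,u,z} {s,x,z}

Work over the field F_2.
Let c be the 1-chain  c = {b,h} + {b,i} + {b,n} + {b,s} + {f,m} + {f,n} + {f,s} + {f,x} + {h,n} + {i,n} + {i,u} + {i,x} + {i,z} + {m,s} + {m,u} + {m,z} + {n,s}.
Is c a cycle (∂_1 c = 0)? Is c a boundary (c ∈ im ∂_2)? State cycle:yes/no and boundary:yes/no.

n_0=10 n_1=36 n_2=18  [Z2]
∂1: piv[bf,bh,bi,bm,bn,bs,bu,bz,fx] rk=9  ker:fh,fm,fn,fs,fu,fz,hm,hn,hx,hz,in,is,iu,ix,iz,mn,ms,mu,mx,mz,ns,nx,su,sx,sz,uz,xz
∂2: piv[bfs,bfz,bhz,bin,bmu,bsz,fhm,fhx,fmx,ins,iuz,msu,msz,muz,sxz] rk=15  ker:fsz,hmx,suz
∂1c = {i} + {n}

cycle:no boundary:no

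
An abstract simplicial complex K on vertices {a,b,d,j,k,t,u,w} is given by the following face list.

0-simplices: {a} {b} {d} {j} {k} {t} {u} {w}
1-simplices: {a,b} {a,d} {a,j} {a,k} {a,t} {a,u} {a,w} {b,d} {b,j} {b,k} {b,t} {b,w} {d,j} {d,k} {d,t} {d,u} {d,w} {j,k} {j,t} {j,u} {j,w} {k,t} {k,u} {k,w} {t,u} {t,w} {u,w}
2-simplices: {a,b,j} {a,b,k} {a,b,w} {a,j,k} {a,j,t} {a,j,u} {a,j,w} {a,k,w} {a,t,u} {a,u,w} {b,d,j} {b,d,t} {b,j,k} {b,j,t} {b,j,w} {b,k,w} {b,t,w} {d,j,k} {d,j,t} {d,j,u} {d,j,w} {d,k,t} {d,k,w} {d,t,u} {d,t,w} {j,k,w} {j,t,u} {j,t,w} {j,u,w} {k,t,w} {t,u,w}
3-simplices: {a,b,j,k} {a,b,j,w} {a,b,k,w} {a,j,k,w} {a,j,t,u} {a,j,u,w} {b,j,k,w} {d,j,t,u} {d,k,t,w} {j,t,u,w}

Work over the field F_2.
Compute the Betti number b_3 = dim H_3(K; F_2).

b_3=1

n_0=8 n_1=27 n_2=31 n_3=10  [Z2]
∂1: piv[ab,ad,aj,ak,at,au,aw] rk=7  ker:bd,bj,bk,bt,bw,dj,dk,dt,du,dw,jk,jt,ju,jw,kt,ku,kw,tu,tw,uw
∂2: piv[abj,abk,abw,ajk,ajt,aju,ajw,akw,atu,auw,bdj,bdt,bjt,btw,djk,dju,djw,dkt] rk=18  ker:bjk,bjw,bkw,djt,dkw,dtu,dtw,jkw,jtu,jtw,juw,ktw,tuw
∂3: piv[abjk,abjw,abkw,ajkw,ajtu,ajuw,djtu,dktw,jtuw] rk=9  ker:bjkw
b_3=(10−9)−0=1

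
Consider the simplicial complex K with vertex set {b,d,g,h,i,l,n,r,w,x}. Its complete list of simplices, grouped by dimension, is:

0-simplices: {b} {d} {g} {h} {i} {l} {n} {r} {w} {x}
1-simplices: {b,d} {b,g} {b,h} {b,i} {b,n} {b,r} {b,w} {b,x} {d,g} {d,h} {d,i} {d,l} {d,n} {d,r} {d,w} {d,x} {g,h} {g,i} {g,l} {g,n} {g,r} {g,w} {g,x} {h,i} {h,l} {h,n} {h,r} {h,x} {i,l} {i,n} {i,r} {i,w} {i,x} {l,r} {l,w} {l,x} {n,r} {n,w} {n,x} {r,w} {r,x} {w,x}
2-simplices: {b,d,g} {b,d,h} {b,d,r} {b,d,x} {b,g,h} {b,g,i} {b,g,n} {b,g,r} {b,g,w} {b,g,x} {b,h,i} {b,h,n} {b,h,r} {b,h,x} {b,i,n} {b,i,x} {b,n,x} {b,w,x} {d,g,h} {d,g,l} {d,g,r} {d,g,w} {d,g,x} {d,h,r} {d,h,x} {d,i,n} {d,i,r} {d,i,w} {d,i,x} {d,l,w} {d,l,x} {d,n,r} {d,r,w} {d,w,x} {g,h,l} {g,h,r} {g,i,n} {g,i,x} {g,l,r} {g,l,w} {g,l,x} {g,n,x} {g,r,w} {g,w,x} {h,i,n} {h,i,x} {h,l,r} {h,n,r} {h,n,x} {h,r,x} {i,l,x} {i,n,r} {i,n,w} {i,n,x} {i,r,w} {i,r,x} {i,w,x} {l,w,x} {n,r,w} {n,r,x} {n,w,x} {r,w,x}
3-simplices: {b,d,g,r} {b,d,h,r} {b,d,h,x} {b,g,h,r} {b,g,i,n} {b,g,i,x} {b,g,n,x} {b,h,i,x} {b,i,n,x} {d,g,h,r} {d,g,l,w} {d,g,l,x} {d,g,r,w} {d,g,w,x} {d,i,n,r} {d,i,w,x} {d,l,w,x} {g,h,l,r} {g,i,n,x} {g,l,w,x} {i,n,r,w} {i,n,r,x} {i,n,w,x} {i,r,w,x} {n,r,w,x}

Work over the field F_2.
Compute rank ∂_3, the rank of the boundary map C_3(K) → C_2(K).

n_0=10 n_1=42 n_2=62 n_3=25  [Z2]
∂1: piv[bd,bg,bh,bi,bn,br,bw,bx,dl] rk=9  ker:dg,dh,di,dn,dr,dw,dx,gh,gi,gl,gn,gr,gw,gx,hi,hl,hn,hr,hx,il,in,ir,iw,ix,lr,lw,lx,nr,nw,nx,rw,rx,wx
∂2: piv[bdg,bdh,bdr,bdx,bgh,bgi,bgn,bgr,bgw,bgx,bhi,bhn,bhr,bhx,bin,bix,bnx,bwx,dgl,dgw,din,dir,diw,dix,dlw,dlx,dnr,drw,ghl,glr,hrx,ilx,inw] rk=33  ker:dgh,dgr,dgx,dhr,dhx,dwx,ghr,gin,gix,glw,glx,gnx,grw,gwx,hin,hix,hlr,hnr,hnx,inr,inx,irw,irx,iwx,lwx,nrw,nrx,nwx,rwx
∂3: piv[bdgr,bdhr,bdhx,bghr,bgin,bgix,bgnx,bhix,binx,dghr,dglw,dglx,dgrw,dgwx,dinr,diwx,dlwx,ghlr,inrw,inrx,inwx,irwx] rk=22  ker:ginx,glwx,nrwx
rk∂_3=22

rank∂_3=22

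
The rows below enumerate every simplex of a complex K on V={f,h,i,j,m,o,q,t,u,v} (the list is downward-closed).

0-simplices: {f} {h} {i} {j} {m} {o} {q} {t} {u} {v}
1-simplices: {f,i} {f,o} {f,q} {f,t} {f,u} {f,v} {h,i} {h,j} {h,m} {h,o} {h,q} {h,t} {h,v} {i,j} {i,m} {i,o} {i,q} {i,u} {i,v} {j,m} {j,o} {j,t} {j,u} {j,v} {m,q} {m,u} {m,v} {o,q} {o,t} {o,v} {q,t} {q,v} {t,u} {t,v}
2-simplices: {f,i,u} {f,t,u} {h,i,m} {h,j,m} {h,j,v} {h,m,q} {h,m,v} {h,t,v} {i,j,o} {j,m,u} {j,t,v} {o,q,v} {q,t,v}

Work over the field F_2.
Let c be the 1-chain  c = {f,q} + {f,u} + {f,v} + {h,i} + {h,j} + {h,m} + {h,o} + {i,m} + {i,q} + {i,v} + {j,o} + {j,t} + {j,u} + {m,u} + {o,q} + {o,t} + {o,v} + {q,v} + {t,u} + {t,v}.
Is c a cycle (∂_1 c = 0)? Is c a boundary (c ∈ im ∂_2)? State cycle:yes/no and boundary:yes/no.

cycle:no boundary:no

n_0=10 n_1=34 n_2=13  [Z2]
∂1: piv[fi,fo,fq,ft,fu,fv,hi,hj,hm] rk=9  ker:ho,hq,ht,hv,ij,im,io,iq,iu,iv,jm,jo,jt,ju,jv,mq,mu,mv,oq,ot,ov,qt,qv,tu,tv
∂2: piv[fiu,ftu,him,hjm,hjv,hmq,hmv,htv,ijo,jmu,jtv,oqv,qtv] rk=13
∂1c = {f} + {m} + {o} + {v}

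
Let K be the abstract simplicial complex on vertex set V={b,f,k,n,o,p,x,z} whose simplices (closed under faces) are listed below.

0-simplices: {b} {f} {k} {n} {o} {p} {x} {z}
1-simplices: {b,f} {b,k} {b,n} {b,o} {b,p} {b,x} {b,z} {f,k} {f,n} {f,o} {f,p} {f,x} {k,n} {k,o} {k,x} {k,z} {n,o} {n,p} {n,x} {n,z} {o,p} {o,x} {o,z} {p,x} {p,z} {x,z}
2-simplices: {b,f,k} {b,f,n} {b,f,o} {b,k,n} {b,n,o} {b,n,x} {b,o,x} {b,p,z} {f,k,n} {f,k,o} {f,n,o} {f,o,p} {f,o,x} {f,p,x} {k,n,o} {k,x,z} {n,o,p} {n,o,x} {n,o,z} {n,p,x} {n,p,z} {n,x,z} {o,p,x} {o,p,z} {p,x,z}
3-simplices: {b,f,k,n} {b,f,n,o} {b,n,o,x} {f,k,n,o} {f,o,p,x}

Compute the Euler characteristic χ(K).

n_0=8 n_1=26 n_2=25 n_3=5
χ=+8−26+25−5=2

χ(K)=2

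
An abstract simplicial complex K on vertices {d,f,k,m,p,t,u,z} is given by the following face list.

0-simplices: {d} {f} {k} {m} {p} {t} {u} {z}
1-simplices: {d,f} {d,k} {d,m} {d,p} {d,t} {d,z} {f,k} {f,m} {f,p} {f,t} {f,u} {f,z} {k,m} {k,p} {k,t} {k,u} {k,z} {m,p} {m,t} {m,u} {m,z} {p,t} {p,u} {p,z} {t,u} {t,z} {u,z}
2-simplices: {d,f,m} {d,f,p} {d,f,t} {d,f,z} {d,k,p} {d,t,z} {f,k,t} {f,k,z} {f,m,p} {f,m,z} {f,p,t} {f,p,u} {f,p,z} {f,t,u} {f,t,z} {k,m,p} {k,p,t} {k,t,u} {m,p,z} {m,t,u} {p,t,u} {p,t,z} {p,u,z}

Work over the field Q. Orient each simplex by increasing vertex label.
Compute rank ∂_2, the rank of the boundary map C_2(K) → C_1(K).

rank∂_2=19

n_0=8 n_1=27 n_2=23  [Q]
∂1: piv[df,dk,dm,dp,dt,dz,fu] rk=7  ker:fk,fm,fp,ft,fz,km,kp,kt,ku,kz,mp,mt,mu,mz,pt,pu,pz,tu,tz,uz
∂2: piv[dfm,dfp,dft,dfz,dkp,dtz,fkt,fkz,fmp,fmz,fpt,fpu,fpz,ftu,kmp,kpt,ktu,mtu,puz] rk=19  ker:ftz,mpz,ptu,ptz
rk∂_2=19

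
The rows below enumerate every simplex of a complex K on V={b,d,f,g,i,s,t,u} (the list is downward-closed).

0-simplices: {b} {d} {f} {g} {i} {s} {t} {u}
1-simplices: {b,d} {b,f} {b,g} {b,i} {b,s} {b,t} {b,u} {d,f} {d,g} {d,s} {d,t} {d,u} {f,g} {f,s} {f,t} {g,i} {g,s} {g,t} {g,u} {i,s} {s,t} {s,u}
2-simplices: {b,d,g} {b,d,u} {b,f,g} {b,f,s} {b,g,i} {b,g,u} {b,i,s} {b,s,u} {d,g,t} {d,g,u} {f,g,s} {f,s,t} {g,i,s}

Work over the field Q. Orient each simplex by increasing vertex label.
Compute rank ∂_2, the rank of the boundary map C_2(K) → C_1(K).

n_0=8 n_1=22 n_2=13  [Q]
∂1: piv[bd,bf,bg,bi,bs,bt,bu] rk=7  ker:df,dg,ds,dt,du,fg,fs,ft,gi,gs,gt,gu,is,st,su
∂2: piv[bdg,bdu,bfg,bfs,bgi,bgu,bis,bsu,dgt,fgs,fst] rk=11  ker:dgu,gis
rk∂_2=11

rank∂_2=11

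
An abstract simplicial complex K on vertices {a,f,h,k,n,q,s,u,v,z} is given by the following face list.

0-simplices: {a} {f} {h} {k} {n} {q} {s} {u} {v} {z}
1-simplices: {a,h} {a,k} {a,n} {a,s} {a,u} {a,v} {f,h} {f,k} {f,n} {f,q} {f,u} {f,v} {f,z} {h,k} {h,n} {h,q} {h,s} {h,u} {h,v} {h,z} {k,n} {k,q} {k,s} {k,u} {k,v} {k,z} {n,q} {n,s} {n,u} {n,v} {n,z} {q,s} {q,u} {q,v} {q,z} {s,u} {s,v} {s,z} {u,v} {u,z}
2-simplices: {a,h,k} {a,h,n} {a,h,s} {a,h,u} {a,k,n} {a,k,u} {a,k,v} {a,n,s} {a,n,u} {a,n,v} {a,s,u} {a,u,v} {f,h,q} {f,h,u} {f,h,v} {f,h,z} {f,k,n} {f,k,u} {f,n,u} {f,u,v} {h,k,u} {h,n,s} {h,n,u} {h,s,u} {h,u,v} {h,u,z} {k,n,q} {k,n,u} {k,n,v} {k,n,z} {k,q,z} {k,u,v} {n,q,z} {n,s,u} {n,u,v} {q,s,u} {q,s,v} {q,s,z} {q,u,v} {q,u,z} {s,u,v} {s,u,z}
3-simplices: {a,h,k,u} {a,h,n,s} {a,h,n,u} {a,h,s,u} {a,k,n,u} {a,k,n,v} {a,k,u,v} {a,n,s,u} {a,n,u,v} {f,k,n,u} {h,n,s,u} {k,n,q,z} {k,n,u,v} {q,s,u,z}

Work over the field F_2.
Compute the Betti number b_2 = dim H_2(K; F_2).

b_2=2

n_0=10 n_1=40 n_2=42 n_3=14  [Z2]
∂1: piv[ah,ak,an,as,au,av,fh,fq,fz] rk=9  ker:fk,fn,fu,fv,hk,hn,hq,hs,hu,hv,hz,kn,kq,ks,ku,kv,kz,nq,ns,nu,nv,nz,qs,qu,qv,qz,su,sv,sz,uv,uz
∂2: piv[ahk,ahn,ahs,ahu,akn,aku,akv,ans,anu,anv,asu,auv,fhq,fhu,fhv,fhz,fkn,fku,fuv,huz,knq,knz,kqz,qsu,qsv,qsz,quv,quz] rk=28  ker:fnu,hku,hns,hnu,hsu,huv,knu,knv,kuv,nqz,nsu,nuv,suv,suz
∂3: piv[ahku,ahns,ahnu,ahsu,aknu,aknv,akuv,ansu,anuv,fknu,knqz,qsuz] rk=12  ker:hnsu,knuv
b_2=(42−28)−12=2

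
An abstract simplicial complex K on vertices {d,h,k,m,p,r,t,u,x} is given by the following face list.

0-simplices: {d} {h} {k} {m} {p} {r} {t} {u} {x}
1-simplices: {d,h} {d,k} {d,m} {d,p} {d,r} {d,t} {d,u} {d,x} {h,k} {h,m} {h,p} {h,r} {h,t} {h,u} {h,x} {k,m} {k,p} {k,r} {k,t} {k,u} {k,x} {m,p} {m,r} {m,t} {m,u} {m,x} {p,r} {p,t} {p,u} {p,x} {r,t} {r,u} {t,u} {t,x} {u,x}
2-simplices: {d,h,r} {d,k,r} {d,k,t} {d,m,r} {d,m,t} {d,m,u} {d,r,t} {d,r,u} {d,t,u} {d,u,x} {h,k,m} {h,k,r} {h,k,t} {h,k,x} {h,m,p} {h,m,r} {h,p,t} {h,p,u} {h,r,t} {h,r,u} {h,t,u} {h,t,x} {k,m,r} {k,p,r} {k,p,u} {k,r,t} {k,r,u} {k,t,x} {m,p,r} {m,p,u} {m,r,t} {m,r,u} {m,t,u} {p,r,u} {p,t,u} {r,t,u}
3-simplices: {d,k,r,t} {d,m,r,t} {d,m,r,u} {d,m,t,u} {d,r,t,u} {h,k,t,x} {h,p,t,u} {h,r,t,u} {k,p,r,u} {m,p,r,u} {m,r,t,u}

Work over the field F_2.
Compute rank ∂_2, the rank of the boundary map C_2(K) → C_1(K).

rank∂_2=23

n_0=9 n_1=35 n_2=36 n_3=11  [Z2]
∂1: piv[dh,dk,dm,dp,dr,dt,du,dx] rk=8  ker:hk,hm,hp,hr,ht,hu,hx,km,kp,kr,kt,ku,kx,mp,mr,mt,mu,mx,pr,pt,pu,px,rt,ru,tu,tx,ux
∂2: piv[dhr,dkr,dkt,dmr,dmt,dmu,drt,dru,dtu,dux,hkm,hkr,hkt,hkx,hmp,hmr,hpt,hpu,hru,htx,kpr,kpu,kru] rk=23  ker:hrt,htu,kmr,krt,ktx,mpr,mpu,mrt,mru,mtu,pru,ptu,rtu
∂3: piv[dkrt,dmrt,dmru,dmtu,drtu,hktx,hptu,hrtu,kpru,mpru] rk=10  ker:mrtu
rk∂_2=23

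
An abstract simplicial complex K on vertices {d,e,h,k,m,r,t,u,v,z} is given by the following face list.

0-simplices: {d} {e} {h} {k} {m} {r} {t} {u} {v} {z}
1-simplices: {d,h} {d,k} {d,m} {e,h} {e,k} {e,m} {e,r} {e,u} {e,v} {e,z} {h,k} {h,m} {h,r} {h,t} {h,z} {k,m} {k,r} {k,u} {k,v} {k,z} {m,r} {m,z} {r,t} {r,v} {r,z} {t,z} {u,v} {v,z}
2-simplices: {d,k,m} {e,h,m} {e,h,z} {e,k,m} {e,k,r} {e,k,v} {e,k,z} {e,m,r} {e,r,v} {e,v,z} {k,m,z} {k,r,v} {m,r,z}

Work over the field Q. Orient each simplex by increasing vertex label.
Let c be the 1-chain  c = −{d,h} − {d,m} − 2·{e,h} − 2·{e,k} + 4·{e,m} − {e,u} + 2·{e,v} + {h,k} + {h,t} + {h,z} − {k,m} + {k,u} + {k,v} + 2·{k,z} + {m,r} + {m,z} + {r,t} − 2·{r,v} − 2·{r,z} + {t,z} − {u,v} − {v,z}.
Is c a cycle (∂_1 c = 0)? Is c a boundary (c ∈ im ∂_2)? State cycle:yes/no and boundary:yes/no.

cycle:no boundary:no

n_0=10 n_1=28 n_2=13  [Q]
∂1: piv[dh,dk,dm,eh,er,eu,ev,ez,ht] rk=9  ker:ek,em,hk,hm,hr,hz,km,kr,ku,kv,kz,mr,mz,rt,rv,rz,tz,uv,vz
∂2: piv[dkm,ehm,ehz,ekm,ekr,ekv,ekz,emr,erv,evz,kmz,mrz] rk=12  ker:krv
∂1c = 2·{d} − {e} − 6·{h} − 4·{k} + 4·{r} + {t} + {u} + {v} + 2·{z}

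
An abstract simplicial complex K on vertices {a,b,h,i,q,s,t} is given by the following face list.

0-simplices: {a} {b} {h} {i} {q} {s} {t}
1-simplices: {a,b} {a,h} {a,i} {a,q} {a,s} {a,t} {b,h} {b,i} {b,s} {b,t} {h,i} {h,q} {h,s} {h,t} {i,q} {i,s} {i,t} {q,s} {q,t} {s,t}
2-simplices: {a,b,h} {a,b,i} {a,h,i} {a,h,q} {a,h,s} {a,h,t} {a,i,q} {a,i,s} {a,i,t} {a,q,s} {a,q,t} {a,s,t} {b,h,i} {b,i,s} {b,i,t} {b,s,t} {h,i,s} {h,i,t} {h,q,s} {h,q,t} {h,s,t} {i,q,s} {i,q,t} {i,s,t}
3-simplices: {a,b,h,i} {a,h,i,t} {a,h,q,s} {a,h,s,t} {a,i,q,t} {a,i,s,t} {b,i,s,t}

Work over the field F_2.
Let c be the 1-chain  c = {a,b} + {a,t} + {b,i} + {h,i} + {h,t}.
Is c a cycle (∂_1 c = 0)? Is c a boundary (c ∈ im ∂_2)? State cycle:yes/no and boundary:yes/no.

n_0=7 n_1=20 n_2=24 n_3=7  [Z2]
∂1: piv[ab,ah,ai,aq,as,at] rk=6  ker:bh,bi,bs,bt,hi,hq,hs,ht,iq,is,it,qs,qt,st
∂2: piv[abh,abi,ahi,ahq,ahs,aht,aiq,ais,ait,aqs,aqt,ast,bis,bit] rk=14  ker:bhi,bst,his,hit,hqs,hqt,hst,iqs,iqt,ist
∂3: piv[abhi,ahit,ahqs,ahst,aiqt,aist,bist] rk=7
∂1c = 0
c vs im∂2: reduces to 0 ⇒ boundary

cycle:yes boundary:yes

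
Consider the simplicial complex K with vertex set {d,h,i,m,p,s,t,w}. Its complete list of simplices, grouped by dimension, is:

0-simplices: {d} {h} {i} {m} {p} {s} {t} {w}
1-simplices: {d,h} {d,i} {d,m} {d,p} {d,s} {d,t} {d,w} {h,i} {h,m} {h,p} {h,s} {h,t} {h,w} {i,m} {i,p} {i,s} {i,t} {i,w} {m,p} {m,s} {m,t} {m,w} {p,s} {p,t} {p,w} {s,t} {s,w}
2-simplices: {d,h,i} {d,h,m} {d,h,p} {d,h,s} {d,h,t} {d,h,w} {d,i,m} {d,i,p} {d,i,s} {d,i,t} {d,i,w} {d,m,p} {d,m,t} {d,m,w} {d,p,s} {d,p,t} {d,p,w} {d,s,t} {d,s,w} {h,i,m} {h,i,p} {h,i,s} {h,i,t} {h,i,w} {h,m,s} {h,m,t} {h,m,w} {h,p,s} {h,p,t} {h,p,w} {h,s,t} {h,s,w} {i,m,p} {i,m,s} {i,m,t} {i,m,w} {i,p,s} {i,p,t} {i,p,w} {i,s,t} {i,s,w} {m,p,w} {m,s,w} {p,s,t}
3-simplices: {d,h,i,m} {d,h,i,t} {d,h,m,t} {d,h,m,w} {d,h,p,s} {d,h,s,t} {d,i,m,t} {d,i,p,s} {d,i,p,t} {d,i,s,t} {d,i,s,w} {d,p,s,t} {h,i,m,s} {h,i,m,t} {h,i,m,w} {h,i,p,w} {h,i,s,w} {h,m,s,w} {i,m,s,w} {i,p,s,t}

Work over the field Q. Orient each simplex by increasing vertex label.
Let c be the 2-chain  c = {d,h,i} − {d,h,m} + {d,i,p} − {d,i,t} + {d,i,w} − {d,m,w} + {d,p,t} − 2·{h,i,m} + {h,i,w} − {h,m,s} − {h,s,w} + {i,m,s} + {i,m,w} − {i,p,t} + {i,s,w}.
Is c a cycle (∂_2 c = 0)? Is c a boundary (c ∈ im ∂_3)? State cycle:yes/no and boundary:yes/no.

n_0=8 n_1=27 n_2=44 n_3=20  [Q]
∂1: piv[dh,di,dm,dp,ds,dt,dw] rk=7  ker:hi,hm,hp,hs,ht,hw,im,ip,is,it,iw,mp,ms,mt,mw,ps,pt,pw,st,sw
∂2: piv[dhi,dhm,dhp,dhs,dht,dhw,dim,dip,dis,dit,diw,dmp,dmt,dmw,dps,dpt,dpw,dst,dsw,hms] rk=20  ker:him,hip,his,hit,hiw,hmt,hmw,hps,hpt,hpw,hst,hsw,imp,ims,imt,imw,ips,ipt,ipw,ist,isw,mpw,msw,pst
∂3: piv[dhim,dhit,dhmt,dhmw,dhps,dhst,dimt,dips,dipt,dist,disw,dpst,hims,himw,hipw,hisw,hmsw] rk=17  ker:himt,imsw,ipst
∂2c = 0
c vs im∂3: residual ≠ 0 ⇒ not boundary

cycle:yes boundary:no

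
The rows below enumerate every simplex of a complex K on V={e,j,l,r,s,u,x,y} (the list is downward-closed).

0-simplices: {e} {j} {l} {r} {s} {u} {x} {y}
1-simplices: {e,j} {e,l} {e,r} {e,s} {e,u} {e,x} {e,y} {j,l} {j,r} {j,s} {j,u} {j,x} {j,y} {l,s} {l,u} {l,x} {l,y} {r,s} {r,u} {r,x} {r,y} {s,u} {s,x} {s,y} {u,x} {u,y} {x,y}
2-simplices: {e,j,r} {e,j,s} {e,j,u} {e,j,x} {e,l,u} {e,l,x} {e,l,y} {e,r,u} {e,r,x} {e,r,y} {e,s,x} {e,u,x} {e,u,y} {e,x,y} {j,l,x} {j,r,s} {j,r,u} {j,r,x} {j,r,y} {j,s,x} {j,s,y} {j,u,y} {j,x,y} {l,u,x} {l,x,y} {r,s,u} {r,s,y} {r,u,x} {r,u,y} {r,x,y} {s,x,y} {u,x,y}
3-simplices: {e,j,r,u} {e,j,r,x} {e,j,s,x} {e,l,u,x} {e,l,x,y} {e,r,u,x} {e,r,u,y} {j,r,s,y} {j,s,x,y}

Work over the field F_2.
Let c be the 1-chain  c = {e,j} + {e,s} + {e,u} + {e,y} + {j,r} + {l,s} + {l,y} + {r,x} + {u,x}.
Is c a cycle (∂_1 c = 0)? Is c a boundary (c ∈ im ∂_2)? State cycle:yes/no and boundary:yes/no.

n_0=8 n_1=27 n_2=32 n_3=9  [Z2]
∂1: piv[ej,el,er,es,eu,ex,ey] rk=7  ker:jl,jr,js,ju,jx,jy,ls,lu,lx,ly,rs,ru,rx,ry,su,sx,sy,ux,uy,xy
∂2: piv[ejr,ejs,eju,ejx,elu,elx,ely,eru,erx,ery,esx,eux,euy,exy,jlx,jrs,jry,jsy,rsu] rk=19  ker:jru,jrx,jsx,juy,jxy,lux,lxy,rsy,rux,ruy,rxy,sxy,uxy
∂3: piv[ejru,ejrx,ejsx,elux,elxy,erux,eruy,jrsy,jsxy] rk=9
∂1c = 0
c vs im∂2: residual ≠ 0 ⇒ not boundary

cycle:yes boundary:no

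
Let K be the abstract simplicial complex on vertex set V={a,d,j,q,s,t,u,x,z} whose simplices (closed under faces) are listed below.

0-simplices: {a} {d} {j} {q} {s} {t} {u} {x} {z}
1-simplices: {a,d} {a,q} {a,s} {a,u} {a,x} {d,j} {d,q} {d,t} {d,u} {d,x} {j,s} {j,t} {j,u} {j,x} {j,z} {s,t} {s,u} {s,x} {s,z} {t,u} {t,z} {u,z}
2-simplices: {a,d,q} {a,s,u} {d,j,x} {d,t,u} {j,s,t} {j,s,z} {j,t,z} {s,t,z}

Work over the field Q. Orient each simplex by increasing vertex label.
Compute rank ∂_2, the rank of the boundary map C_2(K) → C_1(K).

rank∂_2=7

n_0=9 n_1=22 n_2=8  [Q]
∂1: piv[ad,aq,as,au,ax,dj,dt,jz] rk=8  ker:dq,du,dx,js,jt,ju,jx,st,su,sx,sz,tu,tz,uz
∂2: piv[adq,asu,djx,dtu,jst,jsz,jtz] rk=7  ker:stz
rk∂_2=7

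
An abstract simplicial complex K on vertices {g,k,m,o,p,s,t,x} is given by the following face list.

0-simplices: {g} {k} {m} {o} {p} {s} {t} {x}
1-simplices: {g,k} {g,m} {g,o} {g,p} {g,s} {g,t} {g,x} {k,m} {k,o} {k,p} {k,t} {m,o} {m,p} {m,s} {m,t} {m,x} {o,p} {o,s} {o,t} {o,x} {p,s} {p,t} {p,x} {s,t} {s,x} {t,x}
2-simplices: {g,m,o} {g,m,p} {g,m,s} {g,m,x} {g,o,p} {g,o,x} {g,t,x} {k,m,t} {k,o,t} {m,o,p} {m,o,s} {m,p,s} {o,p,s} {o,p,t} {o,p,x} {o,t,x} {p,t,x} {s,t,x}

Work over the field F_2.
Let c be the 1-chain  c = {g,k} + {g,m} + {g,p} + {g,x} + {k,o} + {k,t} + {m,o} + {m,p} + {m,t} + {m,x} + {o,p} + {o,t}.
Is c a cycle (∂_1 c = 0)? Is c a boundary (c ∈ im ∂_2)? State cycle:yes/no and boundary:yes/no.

n_0=8 n_1=26 n_2=18  [Z2]
∂1: piv[gk,gm,go,gp,gs,gt,gx] rk=7  ker:km,ko,kp,kt,mo,mp,ms,mt,mx,op,os,ot,ox,ps,pt,px,st,sx,tx
∂2: piv[gmo,gmp,gms,gmx,gop,gox,gtx,kmt,kot,mos,mps,opt,opx,otx,stx] rk=15  ker:mop,ops,ptx
∂1c = {k} + {m} + {p} + {t}

cycle:no boundary:no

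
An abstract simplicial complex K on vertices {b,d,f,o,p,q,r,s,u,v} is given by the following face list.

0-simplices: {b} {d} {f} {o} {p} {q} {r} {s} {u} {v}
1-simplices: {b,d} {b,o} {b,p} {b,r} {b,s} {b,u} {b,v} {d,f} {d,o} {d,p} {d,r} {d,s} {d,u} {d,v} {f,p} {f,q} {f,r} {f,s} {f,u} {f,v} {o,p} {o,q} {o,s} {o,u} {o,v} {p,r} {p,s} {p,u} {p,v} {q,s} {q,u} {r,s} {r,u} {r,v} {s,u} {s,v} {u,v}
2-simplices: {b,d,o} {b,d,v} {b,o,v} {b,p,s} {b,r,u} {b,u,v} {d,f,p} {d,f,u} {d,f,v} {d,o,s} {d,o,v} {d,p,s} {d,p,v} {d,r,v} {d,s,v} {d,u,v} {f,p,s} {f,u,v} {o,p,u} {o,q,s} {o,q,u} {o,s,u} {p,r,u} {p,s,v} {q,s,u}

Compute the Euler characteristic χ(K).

χ(K)=-2

n_0=10 n_1=37 n_2=25
χ=+10−37+25=-2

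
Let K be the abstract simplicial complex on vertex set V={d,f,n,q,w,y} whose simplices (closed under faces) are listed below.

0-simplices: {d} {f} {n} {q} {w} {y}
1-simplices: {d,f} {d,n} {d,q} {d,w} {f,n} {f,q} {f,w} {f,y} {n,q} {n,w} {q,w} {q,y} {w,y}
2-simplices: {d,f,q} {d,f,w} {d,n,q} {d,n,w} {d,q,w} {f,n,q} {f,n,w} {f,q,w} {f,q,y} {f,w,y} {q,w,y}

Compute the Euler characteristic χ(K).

n_0=6 n_1=13 n_2=11
χ=+6−13+11=4

χ(K)=4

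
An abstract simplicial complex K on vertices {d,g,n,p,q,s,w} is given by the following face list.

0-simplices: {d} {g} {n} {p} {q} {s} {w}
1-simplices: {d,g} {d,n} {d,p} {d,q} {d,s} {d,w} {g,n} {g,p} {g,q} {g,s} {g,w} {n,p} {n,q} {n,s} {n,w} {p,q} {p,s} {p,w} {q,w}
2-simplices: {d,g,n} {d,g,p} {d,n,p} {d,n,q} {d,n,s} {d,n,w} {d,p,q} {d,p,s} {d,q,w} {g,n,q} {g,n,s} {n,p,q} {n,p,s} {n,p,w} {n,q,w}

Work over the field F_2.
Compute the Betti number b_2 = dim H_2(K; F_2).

n_0=7 n_1=19 n_2=15  [Z2]
∂1: piv[dg,dn,dp,dq,ds,dw] rk=6  ker:gn,gp,gq,gs,gw,np,nq,ns,nw,pq,ps,pw,qw
∂2: piv[dgn,dgp,dnp,dnq,dns,dnw,dpq,dps,dqw,gnq,gns,npw] rk=12  ker:npq,nps,nqw
b_2=(15−12)−0=3

b_2=3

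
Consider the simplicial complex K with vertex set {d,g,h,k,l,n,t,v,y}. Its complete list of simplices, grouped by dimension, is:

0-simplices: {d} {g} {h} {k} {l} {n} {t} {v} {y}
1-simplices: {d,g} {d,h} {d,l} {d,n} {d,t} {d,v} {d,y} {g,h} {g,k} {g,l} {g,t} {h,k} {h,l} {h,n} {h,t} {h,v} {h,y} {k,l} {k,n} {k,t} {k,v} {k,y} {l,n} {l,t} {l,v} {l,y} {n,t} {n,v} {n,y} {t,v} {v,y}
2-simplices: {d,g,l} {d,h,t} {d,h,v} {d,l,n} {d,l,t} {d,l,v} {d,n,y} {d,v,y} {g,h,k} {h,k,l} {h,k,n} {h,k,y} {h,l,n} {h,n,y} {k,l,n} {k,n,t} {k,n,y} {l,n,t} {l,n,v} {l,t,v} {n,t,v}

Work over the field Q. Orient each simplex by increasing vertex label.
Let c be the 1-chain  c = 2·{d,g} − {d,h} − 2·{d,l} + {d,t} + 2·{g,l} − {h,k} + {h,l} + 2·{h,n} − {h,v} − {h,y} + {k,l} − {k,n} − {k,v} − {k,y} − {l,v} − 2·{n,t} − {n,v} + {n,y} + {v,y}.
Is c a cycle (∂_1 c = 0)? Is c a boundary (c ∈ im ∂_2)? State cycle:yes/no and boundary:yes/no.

n_0=9 n_1=31 n_2=21  [Q]
∂1: piv[dg,dh,dl,dn,dt,dv,dy,gk] rk=8  ker:gh,gl,gt,hk,hl,hn,ht,hv,hy,kl,kn,kt,kv,ky,ln,lt,lv,ly,nt,nv,ny,tv,vy
∂2: piv[dgl,dht,dhv,dln,dlt,dlv,dny,dvy,ghk,hkl,hkn,hky,hln,hny,knt,lnt,lnv,ltv] rk=18  ker:kln,kny,ntv
∂1c = −{h} + {k} + 3·{l} + 3·{n} − {t} − 5·{v}

cycle:no boundary:no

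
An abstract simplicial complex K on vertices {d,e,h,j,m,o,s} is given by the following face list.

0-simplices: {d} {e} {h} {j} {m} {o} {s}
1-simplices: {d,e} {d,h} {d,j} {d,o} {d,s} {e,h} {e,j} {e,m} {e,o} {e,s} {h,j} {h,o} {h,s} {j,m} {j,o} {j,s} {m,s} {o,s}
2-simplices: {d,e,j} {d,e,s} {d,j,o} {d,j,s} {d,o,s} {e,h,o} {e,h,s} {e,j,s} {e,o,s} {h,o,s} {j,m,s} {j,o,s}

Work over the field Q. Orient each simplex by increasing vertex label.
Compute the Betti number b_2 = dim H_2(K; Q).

b_2=3

n_0=7 n_1=18 n_2=12  [Q]
∂1: piv[de,dh,dj,do,ds,em] rk=6  ker:eh,ej,eo,es,hj,ho,hs,jm,jo,js,ms,os
∂2: piv[dej,des,djo,djs,dos,eho,ehs,eos,jms] rk=9  ker:ejs,hos,jos
b_2=(12−9)−0=3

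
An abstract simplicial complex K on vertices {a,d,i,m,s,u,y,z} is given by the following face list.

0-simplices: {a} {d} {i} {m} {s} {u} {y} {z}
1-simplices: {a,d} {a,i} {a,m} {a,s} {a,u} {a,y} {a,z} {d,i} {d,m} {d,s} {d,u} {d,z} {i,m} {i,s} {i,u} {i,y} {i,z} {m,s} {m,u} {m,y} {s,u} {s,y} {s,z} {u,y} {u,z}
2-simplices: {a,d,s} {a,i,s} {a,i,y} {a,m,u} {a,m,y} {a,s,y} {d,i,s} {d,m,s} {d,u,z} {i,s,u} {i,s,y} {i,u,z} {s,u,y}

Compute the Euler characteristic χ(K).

χ(K)=-4

n_0=8 n_1=25 n_2=13
χ=+8−25+13=-4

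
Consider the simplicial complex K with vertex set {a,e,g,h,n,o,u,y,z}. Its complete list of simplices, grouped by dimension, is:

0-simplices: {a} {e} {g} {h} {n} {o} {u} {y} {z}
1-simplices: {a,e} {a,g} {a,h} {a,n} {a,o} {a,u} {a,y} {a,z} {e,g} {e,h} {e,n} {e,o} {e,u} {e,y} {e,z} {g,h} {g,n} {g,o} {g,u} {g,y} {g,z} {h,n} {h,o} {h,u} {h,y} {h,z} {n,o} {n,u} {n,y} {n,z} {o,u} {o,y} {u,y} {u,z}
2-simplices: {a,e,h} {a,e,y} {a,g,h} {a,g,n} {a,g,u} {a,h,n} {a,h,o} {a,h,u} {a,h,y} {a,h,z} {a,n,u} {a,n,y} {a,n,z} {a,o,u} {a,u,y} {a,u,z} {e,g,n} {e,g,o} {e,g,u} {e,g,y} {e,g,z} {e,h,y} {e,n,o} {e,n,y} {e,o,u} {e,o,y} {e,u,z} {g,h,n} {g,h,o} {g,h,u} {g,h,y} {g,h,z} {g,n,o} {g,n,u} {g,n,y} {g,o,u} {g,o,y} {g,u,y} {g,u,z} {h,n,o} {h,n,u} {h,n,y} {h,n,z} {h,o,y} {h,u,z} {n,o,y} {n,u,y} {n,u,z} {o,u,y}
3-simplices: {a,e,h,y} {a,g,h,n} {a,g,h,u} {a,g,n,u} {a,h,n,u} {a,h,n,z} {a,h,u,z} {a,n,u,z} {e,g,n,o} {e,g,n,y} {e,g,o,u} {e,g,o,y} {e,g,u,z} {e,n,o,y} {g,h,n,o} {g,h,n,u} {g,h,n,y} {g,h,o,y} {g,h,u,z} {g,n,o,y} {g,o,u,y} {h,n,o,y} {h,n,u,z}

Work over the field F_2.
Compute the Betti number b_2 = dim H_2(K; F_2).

b_2=4

n_0=9 n_1=34 n_2=49 n_3=23  [Z2]
∂1: piv[ae,ag,ah,an,ao,au,ay,az] rk=8  ker:eg,eh,en,eo,eu,ey,ez,gh,gn,go,gu,gy,gz,hn,ho,hu,hy,hz,no,nu,ny,nz,ou,oy,uy,uz
∂2: piv[aeh,aey,agh,agn,agu,ahn,aho,ahu,ahy,ahz,anu,any,anz,aou,auy,auz,egn,ego,egu,egy,egz,eno,eny,eou,eoy,euz] rk=26  ker:ehy,ghn,gho,ghu,ghy,ghz,gno,gnu,gny,gou,goy,guy,guz,hno,hnu,hny,hnz,hoy,huz,noy,nuy,nuz,ouy
∂3: piv[aehy,aghn,aghu,agnu,ahnu,ahnz,ahuz,anuz,egno,egny,egou,egoy,eguz,enoy,ghno,ghny,ghoy,ghuz,gouy] rk=19  ker:ghnu,gnoy,hnoy,hnuz
b_2=(49−26)−19=4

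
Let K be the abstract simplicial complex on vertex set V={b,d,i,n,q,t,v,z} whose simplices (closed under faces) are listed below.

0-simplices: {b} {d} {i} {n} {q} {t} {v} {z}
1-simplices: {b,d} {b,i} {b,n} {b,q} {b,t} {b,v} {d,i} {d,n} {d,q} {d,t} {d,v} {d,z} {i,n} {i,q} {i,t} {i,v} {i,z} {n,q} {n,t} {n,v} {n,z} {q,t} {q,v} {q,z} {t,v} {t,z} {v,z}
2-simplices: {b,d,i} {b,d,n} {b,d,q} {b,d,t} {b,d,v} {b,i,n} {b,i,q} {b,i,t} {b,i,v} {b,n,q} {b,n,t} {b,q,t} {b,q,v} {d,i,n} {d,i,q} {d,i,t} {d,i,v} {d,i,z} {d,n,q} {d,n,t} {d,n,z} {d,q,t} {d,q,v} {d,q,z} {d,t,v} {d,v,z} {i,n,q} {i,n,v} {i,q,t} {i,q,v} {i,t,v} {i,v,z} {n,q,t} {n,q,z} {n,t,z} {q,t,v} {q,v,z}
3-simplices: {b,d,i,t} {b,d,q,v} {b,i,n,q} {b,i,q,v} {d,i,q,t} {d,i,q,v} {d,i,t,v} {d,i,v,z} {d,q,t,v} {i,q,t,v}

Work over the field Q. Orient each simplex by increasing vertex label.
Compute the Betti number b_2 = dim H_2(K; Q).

b_2=8

n_0=8 n_1=27 n_2=37 n_3=10  [Q]
∂1: piv[bd,bi,bn,bq,bt,bv,dz] rk=7  ker:di,dn,dq,dt,dv,in,iq,it,iv,iz,nq,nt,nv,nz,qt,qv,qz,tv,tz,vz
∂2: piv[bdi,bdn,bdq,bdt,bdv,bin,biq,bit,biv,bnq,bnt,bqt,bqv,diz,dnz,dqz,dtv,dvz,inv,ntz] rk=20  ker:din,diq,dit,div,dnq,dnt,dqt,dqv,inq,iqt,iqv,itv,ivz,nqt,nqz,qtv,qvz
∂3: piv[bdit,bdqv,binq,biqv,diqt,diqv,ditv,divz,dqtv] rk=9  ker:iqtv
b_2=(37−20)−9=8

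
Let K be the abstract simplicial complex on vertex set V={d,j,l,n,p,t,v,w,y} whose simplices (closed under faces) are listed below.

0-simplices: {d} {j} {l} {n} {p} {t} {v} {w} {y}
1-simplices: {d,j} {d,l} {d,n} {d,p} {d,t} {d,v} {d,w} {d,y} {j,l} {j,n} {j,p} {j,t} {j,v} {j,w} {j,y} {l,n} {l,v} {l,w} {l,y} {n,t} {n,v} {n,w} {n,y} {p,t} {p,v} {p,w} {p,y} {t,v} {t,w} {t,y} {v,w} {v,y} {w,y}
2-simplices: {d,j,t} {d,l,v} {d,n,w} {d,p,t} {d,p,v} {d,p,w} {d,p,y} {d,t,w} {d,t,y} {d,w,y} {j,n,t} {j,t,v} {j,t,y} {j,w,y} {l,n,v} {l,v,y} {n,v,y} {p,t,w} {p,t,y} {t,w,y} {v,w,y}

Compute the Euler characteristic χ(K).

n_0=9 n_1=33 n_2=21
χ=+9−33+21=-3

χ(K)=-3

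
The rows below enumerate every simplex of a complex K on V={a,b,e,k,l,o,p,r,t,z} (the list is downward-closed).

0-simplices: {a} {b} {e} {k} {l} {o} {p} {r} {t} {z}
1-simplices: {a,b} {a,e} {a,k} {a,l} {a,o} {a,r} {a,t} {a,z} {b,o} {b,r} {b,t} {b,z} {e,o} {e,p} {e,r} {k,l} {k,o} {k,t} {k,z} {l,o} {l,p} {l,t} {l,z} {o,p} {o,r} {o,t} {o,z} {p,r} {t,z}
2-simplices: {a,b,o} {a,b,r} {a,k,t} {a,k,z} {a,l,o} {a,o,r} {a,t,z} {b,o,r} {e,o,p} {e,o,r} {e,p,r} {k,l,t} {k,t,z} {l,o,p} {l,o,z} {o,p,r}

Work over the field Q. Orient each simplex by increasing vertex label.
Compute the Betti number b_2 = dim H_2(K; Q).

n_0=10 n_1=29 n_2=16  [Q]
∂1: piv[ab,ae,ak,al,ao,ar,at,az,ep] rk=9  ker:bo,br,bt,bz,eo,er,kl,ko,kt,kz,lo,lp,lt,lz,op,or,ot,oz,pr,tz
∂2: piv[abo,abr,akt,akz,alo,aor,atz,eop,eor,epr,klt,lop,loz] rk=13  ker:bor,ktz,opr
b_2=(16−13)−0=3

b_2=3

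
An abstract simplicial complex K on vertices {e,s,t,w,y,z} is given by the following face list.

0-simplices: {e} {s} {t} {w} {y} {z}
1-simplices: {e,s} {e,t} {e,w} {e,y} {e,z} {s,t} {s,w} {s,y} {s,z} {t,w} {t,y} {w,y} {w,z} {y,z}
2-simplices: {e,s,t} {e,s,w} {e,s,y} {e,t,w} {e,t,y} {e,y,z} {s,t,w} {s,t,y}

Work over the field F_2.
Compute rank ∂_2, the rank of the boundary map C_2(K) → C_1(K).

n_0=6 n_1=14 n_2=8  [Z2]
∂1: piv[es,et,ew,ey,ez] rk=5  ker:st,sw,sy,sz,tw,ty,wy,wz,yz
∂2: piv[est,esw,esy,etw,ety,eyz] rk=6  ker:stw,sty
rk∂_2=6

rank∂_2=6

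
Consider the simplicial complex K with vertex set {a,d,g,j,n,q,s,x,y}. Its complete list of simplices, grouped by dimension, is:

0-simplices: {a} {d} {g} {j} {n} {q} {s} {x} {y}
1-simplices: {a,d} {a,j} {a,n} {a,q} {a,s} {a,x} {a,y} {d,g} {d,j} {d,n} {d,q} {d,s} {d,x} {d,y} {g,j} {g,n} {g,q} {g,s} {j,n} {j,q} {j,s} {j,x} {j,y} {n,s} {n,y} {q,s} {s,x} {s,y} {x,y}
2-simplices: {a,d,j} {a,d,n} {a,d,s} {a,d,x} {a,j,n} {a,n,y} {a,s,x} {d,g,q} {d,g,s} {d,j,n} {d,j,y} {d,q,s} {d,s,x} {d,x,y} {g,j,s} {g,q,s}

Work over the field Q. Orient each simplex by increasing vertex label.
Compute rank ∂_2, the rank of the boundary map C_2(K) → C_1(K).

n_0=9 n_1=29 n_2=16  [Q]
∂1: piv[ad,aj,an,aq,as,ax,ay,dg] rk=8  ker:dj,dn,dq,ds,dx,dy,gj,gn,gq,gs,jn,jq,js,jx,jy,ns,ny,qs,sx,sy,xy
∂2: piv[adj,adn,ads,adx,ajn,any,asx,dgq,dgs,djy,dqs,dxy,gjs] rk=13  ker:djn,dsx,gqs
rk∂_2=13

rank∂_2=13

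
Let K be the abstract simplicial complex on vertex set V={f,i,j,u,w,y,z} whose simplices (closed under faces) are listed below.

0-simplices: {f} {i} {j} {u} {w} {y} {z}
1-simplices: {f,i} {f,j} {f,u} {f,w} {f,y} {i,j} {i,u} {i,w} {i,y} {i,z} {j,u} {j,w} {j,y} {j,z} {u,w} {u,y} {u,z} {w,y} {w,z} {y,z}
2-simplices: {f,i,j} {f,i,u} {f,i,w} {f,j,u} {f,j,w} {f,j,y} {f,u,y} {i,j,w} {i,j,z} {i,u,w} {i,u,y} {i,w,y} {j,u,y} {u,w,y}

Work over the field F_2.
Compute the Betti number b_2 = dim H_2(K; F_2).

n_0=7 n_1=20 n_2=14  [Z2]
∂1: piv[fi,fj,fu,fw,fy,iz] rk=6  ker:ij,iu,iw,iy,ju,jw,jy,jz,uw,uy,uz,wy,wz,yz
∂2: piv[fij,fiu,fiw,fju,fjw,fjy,fuy,ijz,iuw,iuy,iwy] rk=11  ker:ijw,juy,uwy
b_2=(14−11)−0=3

b_2=3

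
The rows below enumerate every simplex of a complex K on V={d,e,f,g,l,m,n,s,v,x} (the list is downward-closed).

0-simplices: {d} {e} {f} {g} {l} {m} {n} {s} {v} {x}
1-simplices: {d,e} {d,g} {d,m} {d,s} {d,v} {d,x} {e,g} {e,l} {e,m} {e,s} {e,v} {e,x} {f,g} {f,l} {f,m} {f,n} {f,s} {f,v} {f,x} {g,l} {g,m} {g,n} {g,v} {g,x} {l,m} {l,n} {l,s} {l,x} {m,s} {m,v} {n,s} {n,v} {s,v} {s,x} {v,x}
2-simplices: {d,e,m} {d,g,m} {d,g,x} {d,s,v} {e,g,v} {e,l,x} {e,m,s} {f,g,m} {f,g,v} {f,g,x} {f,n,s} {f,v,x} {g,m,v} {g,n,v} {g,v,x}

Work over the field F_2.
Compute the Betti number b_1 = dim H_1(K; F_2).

b_1=12

n_0=10 n_1=35 n_2=15  [Z2]
∂1: piv[de,dg,dm,ds,dv,dx,el,fg,fn] rk=9  ker:eg,em,es,ev,ex,fl,fm,fs,fv,fx,gl,gm,gn,gv,gx,lm,ln,ls,lx,ms,mv,ns,nv,sv,sx,vx
∂2: piv[dem,dgm,dgx,dsv,egv,elx,ems,fgm,fgv,fgx,fns,fvx,gmv,gnv] rk=14  ker:gvx
b_1=(35−9)−14=12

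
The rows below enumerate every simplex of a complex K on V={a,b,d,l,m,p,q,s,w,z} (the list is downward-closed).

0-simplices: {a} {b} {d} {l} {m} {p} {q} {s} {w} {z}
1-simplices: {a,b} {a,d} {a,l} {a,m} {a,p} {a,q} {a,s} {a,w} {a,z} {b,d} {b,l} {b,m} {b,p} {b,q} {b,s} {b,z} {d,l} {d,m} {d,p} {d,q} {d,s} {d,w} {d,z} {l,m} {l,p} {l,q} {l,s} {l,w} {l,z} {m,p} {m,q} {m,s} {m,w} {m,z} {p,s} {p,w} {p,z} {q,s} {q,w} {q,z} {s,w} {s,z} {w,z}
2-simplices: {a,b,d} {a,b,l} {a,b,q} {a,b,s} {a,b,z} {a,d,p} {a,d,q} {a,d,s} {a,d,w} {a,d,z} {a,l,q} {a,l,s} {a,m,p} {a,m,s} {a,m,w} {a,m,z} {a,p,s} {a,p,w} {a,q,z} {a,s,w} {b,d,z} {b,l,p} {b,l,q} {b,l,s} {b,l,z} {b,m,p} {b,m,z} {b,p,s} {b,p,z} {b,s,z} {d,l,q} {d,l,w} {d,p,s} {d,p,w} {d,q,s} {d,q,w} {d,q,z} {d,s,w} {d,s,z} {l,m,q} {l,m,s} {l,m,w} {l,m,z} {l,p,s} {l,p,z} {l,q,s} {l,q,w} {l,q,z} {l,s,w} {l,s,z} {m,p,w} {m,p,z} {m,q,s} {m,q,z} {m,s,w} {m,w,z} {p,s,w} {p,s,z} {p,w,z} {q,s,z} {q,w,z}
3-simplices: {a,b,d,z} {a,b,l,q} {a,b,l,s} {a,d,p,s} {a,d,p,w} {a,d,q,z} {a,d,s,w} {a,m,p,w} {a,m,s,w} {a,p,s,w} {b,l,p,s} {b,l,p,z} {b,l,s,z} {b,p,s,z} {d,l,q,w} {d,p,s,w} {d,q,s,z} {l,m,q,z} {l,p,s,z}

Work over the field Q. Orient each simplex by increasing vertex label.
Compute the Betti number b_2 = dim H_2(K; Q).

n_0=10 n_1=43 n_2=61 n_3=19  [Q]
∂1: piv[ab,ad,al,am,ap,aq,as,aw,az] rk=9  ker:bd,bl,bm,bp,bq,bs,bz,dl,dm,dp,dq,ds,dw,dz,lm,lp,lq,ls,lw,lz,mp,mq,ms,mw,mz,ps,pw,pz,qs,qw,qz,sw,sz,wz
∂2: piv[abd,abl,abq,abs,abz,adp,adq,ads,adw,adz,alq,als,amp,ams,amw,amz,aps,apw,aqz,asw,blp,blz,bmp,bmz,bpz,bsz,dlq,dlw,dqs,dqw,lmq,lms,mwz] rk=33  ker:bdz,blq,bls,bps,dps,dpw,dqz,dsw,dsz,lmw,lmz,lps,lpz,lqs,lqw,lqz,lsw,lsz,mpw,mpz,mqs,mqz,msw,psw,psz,pwz,qsz,qwz
∂3: piv[abdz,ablq,abls,adps,adpw,adqz,adsw,ampw,amsw,apsw,blps,blpz,blsz,bpsz,dlqw,dqsz,lmqz] rk=17  ker:dpsw,lpsz
b_2=(61−33)−17=11

b_2=11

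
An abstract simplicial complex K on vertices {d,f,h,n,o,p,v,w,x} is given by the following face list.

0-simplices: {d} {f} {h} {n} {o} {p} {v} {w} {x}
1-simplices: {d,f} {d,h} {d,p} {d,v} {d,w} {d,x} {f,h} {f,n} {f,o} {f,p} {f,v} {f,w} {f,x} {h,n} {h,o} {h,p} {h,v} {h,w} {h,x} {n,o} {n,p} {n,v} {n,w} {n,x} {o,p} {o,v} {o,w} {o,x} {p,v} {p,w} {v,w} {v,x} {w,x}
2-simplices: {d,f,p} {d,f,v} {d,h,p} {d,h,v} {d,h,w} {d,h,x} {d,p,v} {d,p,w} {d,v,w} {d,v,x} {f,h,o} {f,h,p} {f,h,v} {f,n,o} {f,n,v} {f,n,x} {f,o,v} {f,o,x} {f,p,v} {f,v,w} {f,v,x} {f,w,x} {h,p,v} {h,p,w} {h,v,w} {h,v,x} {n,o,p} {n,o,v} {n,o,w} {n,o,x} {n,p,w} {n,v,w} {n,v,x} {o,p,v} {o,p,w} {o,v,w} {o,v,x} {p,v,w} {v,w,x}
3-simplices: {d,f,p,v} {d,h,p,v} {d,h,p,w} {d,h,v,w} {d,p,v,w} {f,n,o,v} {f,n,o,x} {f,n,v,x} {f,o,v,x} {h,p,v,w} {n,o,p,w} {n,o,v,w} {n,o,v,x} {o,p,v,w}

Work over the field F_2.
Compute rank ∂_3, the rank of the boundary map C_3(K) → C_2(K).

rank∂_3=12

n_0=9 n_1=33 n_2=39 n_3=14  [Z2]
∂1: piv[df,dh,dp,dv,dw,dx,fn,fo] rk=8  ker:fh,fp,fv,fw,fx,hn,ho,hp,hv,hw,hx,no,np,nv,nw,nx,op,ov,ow,ox,pv,pw,vw,vx,wx
∂2: piv[dfp,dfv,dhp,dhv,dhw,dhx,dpv,dpw,dvw,dvx,fho,fhp,fno,fnv,fnx,fov,fox,fvw,fvx,fwx,nop,now,npw,nvw] rk=24  ker:fhv,fpv,hpv,hpw,hvw,hvx,nov,nox,nvx,opv,opw,ovw,ovx,pvw,vwx
∂3: piv[dfpv,dhpv,dhpw,dhvw,dpvw,fnov,fnox,fnvx,fovx,nopw,novw,opvw] rk=12  ker:hpvw,novx
rk∂_3=12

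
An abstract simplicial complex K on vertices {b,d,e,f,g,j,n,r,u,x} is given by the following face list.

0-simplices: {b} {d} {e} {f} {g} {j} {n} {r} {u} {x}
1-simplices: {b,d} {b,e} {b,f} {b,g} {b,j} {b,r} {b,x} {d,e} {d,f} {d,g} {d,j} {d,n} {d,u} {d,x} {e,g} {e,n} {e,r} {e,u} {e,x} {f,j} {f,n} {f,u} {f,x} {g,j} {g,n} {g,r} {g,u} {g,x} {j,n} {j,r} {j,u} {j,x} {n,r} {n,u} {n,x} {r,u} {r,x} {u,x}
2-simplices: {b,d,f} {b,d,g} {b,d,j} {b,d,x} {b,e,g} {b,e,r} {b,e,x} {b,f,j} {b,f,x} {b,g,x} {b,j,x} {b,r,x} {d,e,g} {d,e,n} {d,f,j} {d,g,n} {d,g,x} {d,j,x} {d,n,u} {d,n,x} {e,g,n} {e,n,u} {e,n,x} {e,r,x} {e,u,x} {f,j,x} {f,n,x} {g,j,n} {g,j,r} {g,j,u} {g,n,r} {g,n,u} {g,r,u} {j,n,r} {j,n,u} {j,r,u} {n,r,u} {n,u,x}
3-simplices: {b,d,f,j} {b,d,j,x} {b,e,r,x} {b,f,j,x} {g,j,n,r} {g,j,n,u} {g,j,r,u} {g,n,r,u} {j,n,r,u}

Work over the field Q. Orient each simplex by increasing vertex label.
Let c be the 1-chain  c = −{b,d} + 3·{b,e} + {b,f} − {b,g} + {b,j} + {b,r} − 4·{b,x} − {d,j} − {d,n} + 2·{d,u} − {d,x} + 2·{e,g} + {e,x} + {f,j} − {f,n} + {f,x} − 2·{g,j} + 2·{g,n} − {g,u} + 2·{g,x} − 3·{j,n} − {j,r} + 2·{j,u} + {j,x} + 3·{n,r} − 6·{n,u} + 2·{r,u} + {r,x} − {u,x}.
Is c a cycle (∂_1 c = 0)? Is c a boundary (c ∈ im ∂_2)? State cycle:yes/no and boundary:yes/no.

cycle:yes boundary:yes

n_0=10 n_1=38 n_2=38 n_3=9  [Q]
∂1: piv[bd,be,bf,bg,bj,br,bx,dn,du] rk=9  ker:de,df,dg,dj,dx,eg,en,er,eu,ex,fj,fn,fu,fx,gj,gn,gr,gu,gx,jn,jr,ju,jx,nr,nu,nx,ru,rx,ux
∂2: piv[bdf,bdg,bdj,bdx,beg,ber,bex,bfj,bfx,bgx,bjx,brx,deg,den,dgn,dnu,dnx,enu,eux,fnx,gjn,gjr,gju,gnr,gnu,gru] rk=26  ker:dfj,dgx,djx,egn,enx,erx,fjx,jnr,jnu,jru,nru,nux
∂3: piv[bdfj,bdjx,berx,bfjx,gjnr,gjnu,gjru,gnru] rk=8  ker:jnru
∂1c = 0
c vs im∂2: reduces to 0 ⇒ boundary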